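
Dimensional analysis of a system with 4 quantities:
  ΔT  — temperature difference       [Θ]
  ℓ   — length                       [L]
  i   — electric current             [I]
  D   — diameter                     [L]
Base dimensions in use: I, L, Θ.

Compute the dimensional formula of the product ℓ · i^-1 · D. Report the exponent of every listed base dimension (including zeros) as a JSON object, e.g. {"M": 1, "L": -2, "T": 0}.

Exponent matrix [I,L,Θ] × [ΔT,ℓ,i,D]:
  I: [ 0  0  1  0]
  L: [ 0  1  0  1]
  Θ: [ 1  0  0  0]
  [I]: (1)·0+(-1)·1+(1)·0 = -1
  [L]: (1)·1+(-1)·0+(1)·1 = 2
  [Θ]: (1)·0+(-1)·0+(1)·0 = 0
⇒ I^-1 L^2

{"I": -1, "L": 2, "Θ": 0}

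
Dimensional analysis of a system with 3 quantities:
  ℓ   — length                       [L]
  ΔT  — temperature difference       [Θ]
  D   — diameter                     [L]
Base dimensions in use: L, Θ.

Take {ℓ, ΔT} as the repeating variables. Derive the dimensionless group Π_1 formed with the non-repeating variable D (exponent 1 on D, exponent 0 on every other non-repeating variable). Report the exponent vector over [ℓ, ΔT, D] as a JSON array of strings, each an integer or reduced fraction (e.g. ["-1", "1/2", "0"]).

Exponent matrix [L,Θ] × [ℓ,ΔT,D]:
  L: [ 1  0  1]
  Θ: [ 0  1  0]
Echelon form has 2 nonzero rows (pivots: ℓ,ΔT)
Pivot set = {ℓ,ΔT}, free = {D}
RREF:
  r0: [   1    0    1]
  r1: [   0    1    0]
Fix exponent of D at 1; solve each RREF row for its pivot's exponent:
  r0: exp(ℓ) + (1)·1 = 0 ⇒ exp(ℓ) = -1
  r1: exp(ΔT) + (0)·1 = 0 ⇒ exp(ΔT) = 0
Π_1 = ℓ^-1 · D

["-1", "0", "1"]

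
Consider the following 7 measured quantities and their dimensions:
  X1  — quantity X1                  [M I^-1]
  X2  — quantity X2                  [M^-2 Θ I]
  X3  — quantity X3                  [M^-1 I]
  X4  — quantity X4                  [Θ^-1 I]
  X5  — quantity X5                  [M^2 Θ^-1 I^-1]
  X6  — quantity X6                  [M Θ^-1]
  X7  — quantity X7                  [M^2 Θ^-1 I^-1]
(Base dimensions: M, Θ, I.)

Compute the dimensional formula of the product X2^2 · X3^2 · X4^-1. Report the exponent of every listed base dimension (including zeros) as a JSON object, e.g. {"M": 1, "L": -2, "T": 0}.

Dimensional matrix (M×Θ×I by X1×X2×X3×X4×X5×X6×X7):
  M: [ 1 -2 -1  0  2  1  2]
  Θ: [ 0  1  0 -1 -1 -1 -1]
  I: [-1  1  1  1 -1  0 -1]
  [M]: (2)·-2+(2)·-1+(-1)·0 = -6
  [Θ]: (2)·1+(2)·0+(-1)·-1 = 3
  [I]: (2)·1+(2)·1+(-1)·1 = 3
⇒ M^-6 Θ^3 I^3

{"M": -6, "Θ": 3, "I": 3}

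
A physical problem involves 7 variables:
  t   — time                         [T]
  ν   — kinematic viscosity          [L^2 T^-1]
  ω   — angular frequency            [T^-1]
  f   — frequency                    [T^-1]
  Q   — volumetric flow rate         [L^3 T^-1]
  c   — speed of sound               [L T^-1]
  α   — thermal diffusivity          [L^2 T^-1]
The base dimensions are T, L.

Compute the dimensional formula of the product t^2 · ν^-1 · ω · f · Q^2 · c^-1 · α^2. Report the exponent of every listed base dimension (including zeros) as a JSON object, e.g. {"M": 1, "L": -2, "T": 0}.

Write exponents as rows T,L / cols t,ν,ω,f,Q,c,α:
  T: [ 1 -1 -1 -1 -1 -1 -1]
  L: [ 0  2  0  0  3  1  2]
  [T]: (2)·1+(-1)·-1+(1)·-1+(1)·-1+(2)·-1+(-1)·-1+(2)·-1 = -2
  [L]: (2)·0+(-1)·2+(1)·0+(1)·0+(2)·3+(-1)·1+(2)·2 = 7
⇒ T^-2 L^7

{"T": -2, "L": 7}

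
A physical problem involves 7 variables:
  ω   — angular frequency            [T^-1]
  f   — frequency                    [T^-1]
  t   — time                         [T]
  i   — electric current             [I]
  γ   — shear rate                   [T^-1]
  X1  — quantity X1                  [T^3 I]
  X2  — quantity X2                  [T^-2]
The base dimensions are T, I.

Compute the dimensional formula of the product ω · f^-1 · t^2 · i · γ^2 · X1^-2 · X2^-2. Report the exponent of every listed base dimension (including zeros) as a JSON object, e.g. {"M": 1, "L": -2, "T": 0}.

{"T": -2, "I": -1}

Write exponents as rows T,I / cols ω,f,t,i,γ,X1,X2:
  T: [-1 -1  1  0 -1  3 -2]
  I: [ 0  0  0  1  0  1  0]
  [T]: (1)·-1+(-1)·-1+(2)·1+(1)·0+(2)·-1+(-2)·3+(-2)·-2 = -2
  [I]: (1)·0+(-1)·0+(2)·0+(1)·1+(2)·0+(-2)·1+(-2)·0 = -1
⇒ T^-2 I^-1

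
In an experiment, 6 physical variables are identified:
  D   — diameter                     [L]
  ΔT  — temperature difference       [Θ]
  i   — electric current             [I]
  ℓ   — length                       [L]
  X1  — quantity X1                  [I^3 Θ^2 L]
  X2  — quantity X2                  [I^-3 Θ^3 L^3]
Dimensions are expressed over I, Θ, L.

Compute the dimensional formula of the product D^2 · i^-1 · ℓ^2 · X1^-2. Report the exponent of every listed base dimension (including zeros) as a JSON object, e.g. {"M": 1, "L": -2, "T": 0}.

{"I": -7, "Θ": -4, "L": 2}

Exponent matrix [I,Θ,L] × [D,ΔT,i,ℓ,X1,X2]:
  I: [ 0  0  1  0  3 -3]
  Θ: [ 0  1  0  0  2  3]
  L: [ 1  0  0  1  1  3]
  [I]: (2)·0+(-1)·1+(2)·0+(-2)·3 = -7
  [Θ]: (2)·0+(-1)·0+(2)·0+(-2)·2 = -4
  [L]: (2)·1+(-1)·0+(2)·1+(-2)·1 = 2
⇒ I^-7 Θ^-4 L^2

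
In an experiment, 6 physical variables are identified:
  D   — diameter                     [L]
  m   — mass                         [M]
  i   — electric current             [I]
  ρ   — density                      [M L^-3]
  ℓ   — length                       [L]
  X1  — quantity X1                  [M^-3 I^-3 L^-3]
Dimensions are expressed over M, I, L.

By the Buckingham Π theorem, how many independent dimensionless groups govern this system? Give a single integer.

3

Exponent matrix [M,I,L] × [D,m,i,ρ,ℓ,X1]:
  M: [ 0  1  0  1  0 -3]
  I: [ 0  0  1  0  0 -3]
  L: [ 1  0  0 -3  1 -3]
Echelon form has 3 nonzero rows (pivots: D,m,i)
6 vars − rank 3 = 3 Π groups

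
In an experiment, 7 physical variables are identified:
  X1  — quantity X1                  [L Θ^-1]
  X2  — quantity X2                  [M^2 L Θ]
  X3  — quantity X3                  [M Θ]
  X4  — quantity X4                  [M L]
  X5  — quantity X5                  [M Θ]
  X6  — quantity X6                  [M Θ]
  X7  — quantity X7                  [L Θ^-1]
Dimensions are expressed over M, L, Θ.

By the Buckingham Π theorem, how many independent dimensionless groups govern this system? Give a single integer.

5

Exponent matrix [M,L,Θ] × [X1,X2,X3,X4,X5,X6,X7]:
  M: [ 0  2  1  1  1  1  0]
  L: [ 1  1  0  1  0  0  1]
  Θ: [-1  1  1  0  1  1 -1]
Echelon form has 2 nonzero rows (pivots: X1,X2)
n=7, r=2 ⇒ 5 dimensionless groups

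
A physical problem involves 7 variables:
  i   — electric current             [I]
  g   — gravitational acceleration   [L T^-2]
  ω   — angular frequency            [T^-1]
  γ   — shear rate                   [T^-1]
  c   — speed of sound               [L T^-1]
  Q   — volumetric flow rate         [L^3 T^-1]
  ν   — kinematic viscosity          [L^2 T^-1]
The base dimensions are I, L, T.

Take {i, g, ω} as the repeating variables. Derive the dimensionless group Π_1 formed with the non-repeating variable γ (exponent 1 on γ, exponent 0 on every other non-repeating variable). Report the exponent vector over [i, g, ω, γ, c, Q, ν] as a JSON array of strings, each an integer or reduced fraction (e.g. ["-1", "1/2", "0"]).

Dimensional matrix (I×L×T by i×g×ω×γ×c×Q×ν):
  I: [ 1  0  0  0  0  0  0]
  L: [ 0  1  0  0  1  3  2]
  T: [ 0 -2 -1 -1 -1 -1 -1]
Row reduction gives pivot columns i,g,ω; rank = 3
Repeat: i,g,ω; free: γ,c,Q,ν
RREF:
  r0: [   1    0    0    0    0    0    0]
  r1: [   0    1    0    0    1    3    2]
  r2: [   0    0    1    1   -1   -5   -3]
Fix exponent of γ at 1, c at 0, Q at 0, ν at 0; solve each RREF row for its pivot's exponent:
  r0: exp(i) + (0)·1 = 0 ⇒ exp(i) = 0
  r1: exp(g) + (0)·1 = 0 ⇒ exp(g) = 0
  r2: exp(ω) + (1)·1 = 0 ⇒ exp(ω) = -1
Π_1 = ω^-1 · γ

["0", "0", "-1", "1", "0", "0", "0"]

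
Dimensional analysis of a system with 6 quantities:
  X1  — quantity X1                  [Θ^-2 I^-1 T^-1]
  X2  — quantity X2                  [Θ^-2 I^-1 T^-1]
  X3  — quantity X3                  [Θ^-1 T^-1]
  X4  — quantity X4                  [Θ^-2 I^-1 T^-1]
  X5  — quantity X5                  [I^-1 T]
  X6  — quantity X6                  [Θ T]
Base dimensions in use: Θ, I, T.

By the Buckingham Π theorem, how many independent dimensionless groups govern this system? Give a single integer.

4

Exponent matrix [Θ,I,T] × [X1,X2,X3,X4,X5,X6]:
  Θ: [-2 -2 -1 -2  0  1]
  I: [-1 -1  0 -1 -1  0]
  T: [-1 -1 -1 -1  1  1]
Row reduction gives pivot columns X1,X3; rank = 2
6 vars − rank 2 = 4 Π groups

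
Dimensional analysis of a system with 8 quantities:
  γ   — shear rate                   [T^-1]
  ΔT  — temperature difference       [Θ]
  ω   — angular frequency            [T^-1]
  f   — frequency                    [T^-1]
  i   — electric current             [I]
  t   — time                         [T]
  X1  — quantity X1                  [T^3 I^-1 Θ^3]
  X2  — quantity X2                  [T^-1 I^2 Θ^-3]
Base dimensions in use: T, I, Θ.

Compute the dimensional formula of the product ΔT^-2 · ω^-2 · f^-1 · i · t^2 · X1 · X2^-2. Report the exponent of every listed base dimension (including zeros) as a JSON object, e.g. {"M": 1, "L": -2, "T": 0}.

Write exponents as rows T,I,Θ / cols γ,ΔT,ω,f,i,t,X1,X2:
  T: [-1  0 -1 -1  0  1  3 -1]
  I: [ 0  0  0  0  1  0 -1  2]
  Θ: [ 0  1  0  0  0  0  3 -3]
  [T]: (-2)·0+(-2)·-1+(-1)·-1+(1)·0+(2)·1+(1)·3+(-2)·-1 = 10
  [I]: (-2)·0+(-2)·0+(-1)·0+(1)·1+(2)·0+(1)·-1+(-2)·2 = -4
  [Θ]: (-2)·1+(-2)·0+(-1)·0+(1)·0+(2)·0+(1)·3+(-2)·-3 = 7
⇒ T^10 I^-4 Θ^7

{"T": 10, "I": -4, "Θ": 7}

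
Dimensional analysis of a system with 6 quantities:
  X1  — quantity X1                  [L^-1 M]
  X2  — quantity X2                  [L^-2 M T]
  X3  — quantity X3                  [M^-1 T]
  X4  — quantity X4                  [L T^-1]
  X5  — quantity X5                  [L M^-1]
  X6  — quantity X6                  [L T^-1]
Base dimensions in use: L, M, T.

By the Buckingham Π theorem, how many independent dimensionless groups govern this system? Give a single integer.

4

Exponent matrix [L,M,T] × [X1,X2,X3,X4,X5,X6]:
  L: [-1 -2  0  1  1  1]
  M: [ 1  1 -1  0 -1  0]
  T: [ 0  1  1 -1  0 -1]
Row reduction gives pivot columns X1,X2; rank = 2
n=6, r=2 ⇒ 4 dimensionless groups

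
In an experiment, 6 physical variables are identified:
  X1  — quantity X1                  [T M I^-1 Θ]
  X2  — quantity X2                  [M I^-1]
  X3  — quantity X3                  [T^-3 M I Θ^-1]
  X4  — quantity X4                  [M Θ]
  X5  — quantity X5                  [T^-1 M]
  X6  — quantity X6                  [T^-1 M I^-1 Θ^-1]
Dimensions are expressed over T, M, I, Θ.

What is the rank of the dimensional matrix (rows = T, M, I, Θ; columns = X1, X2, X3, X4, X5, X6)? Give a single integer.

3

Write exponents as rows T,M,I,Θ / cols X1,X2,X3,X4,X5,X6:
  T: [ 1  0 -3  0 -1 -1]
  M: [ 1  1  1  1  1  1]
  I: [-1 -1  1  0  0 -1]
  Θ: [ 1  0 -1  1  0 -1]
Echelon form has 3 nonzero rows (pivots: X1,X2,X3)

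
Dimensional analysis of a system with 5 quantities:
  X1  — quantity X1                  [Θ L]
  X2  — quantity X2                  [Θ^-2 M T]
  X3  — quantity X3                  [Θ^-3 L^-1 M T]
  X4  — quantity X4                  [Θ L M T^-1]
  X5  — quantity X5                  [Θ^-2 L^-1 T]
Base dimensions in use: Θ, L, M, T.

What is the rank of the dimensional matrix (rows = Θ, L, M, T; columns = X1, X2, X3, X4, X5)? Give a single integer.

Dimensional matrix (Θ×L×M×T by X1×X2×X3×X4×X5):
  Θ: [ 1 -2 -3  1 -2]
  L: [ 1  0 -1  1 -1]
  M: [ 0  1  1  1  0]
  T: [ 0  1  1 -1  1]
RREF → pivots at {X1,X2,X4} ⇒ r = 3

3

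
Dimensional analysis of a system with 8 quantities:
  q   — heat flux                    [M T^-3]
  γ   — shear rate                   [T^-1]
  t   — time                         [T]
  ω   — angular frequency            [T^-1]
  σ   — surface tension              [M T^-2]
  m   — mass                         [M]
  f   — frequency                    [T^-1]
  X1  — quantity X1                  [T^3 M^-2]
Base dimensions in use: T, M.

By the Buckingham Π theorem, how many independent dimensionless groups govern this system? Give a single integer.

6

Dimensional matrix (T×M by q×γ×t×ω×σ×m×f×X1):
  T: [-3 -1  1 -1 -2  0 -1  3]
  M: [ 1  0  0  0  1  1  0 -2]
Echelon form has 2 nonzero rows (pivots: q,γ)
Π count = n − r = 8 − 2 = 6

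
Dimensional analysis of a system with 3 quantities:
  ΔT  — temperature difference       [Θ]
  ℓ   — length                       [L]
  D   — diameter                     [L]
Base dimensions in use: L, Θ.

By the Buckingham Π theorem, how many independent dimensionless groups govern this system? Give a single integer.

1

Write exponents as rows L,Θ / cols ΔT,ℓ,D:
  L: [ 0  1  1]
  Θ: [ 1  0  0]
Echelon form has 2 nonzero rows (pivots: ΔT,ℓ)
Π count = n − r = 3 − 2 = 1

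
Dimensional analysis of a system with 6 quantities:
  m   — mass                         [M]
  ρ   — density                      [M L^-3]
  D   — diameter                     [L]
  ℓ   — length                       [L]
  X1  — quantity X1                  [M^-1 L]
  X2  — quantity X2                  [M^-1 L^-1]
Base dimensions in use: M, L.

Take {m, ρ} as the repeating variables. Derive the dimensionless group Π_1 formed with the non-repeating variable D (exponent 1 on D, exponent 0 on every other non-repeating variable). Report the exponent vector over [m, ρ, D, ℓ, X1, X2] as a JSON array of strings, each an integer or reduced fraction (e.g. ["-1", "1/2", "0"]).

Dimensional matrix (M×L by m×ρ×D×ℓ×X1×X2):
  M: [ 1  1  0  0 -1 -1]
  L: [ 0 -3  1  1  1 -1]
Row reduction gives pivot columns m,ρ; rank = 2
Pivot set = {m,ρ}, free = {D,ℓ,X1,X2}
RREF:
  r0: [   1    0  1/3  1/3 -2/3 -4/3]
  r1: [   0    1 -1/3 -1/3 -1/3  1/3]
Fix exponent of D at 1, ℓ at 0, X1 at 0, X2 at 0; solve each RREF row for its pivot's exponent:
  r0: exp(m) + (1/3)·1 = 0 ⇒ exp(m) = -1/3
  r1: exp(ρ) + (-1/3)·1 = 0 ⇒ exp(ρ) = 1/3
Π_1 = m^(-1/3) · ρ^(1/3) · D

["-1/3", "1/3", "1", "0", "0", "0"]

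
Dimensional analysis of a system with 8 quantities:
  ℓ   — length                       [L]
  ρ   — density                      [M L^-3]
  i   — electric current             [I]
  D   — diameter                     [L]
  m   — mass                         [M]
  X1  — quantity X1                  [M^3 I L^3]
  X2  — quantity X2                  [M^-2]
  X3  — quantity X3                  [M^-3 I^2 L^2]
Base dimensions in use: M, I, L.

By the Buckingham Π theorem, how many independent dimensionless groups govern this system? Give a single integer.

Dimensional matrix (M×I×L by ℓ×ρ×i×D×m×X1×X2×X3):
  M: [ 0  1  0  0  1  3 -2 -3]
  I: [ 0  0  1  0  0  1  0  2]
  L: [ 1 -3  0  1  0  3  0  2]
RREF → pivots at {ℓ,ρ,i} ⇒ r = 3
n=8, r=3 ⇒ 5 dimensionless groups

5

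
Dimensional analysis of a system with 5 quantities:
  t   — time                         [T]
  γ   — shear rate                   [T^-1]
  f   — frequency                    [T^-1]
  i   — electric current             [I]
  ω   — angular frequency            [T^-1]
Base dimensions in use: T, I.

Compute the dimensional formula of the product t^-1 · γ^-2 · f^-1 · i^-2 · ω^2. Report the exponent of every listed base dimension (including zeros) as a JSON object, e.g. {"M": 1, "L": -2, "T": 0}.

Write exponents as rows T,I / cols t,γ,f,i,ω:
  T: [ 1 -1 -1  0 -1]
  I: [ 0  0  0  1  0]
  [T]: (-1)·1+(-2)·-1+(-1)·-1+(-2)·0+(2)·-1 = 0
  [I]: (-1)·0+(-2)·0+(-1)·0+(-2)·1+(2)·0 = -2
⇒ I^-2

{"T": 0, "I": -2}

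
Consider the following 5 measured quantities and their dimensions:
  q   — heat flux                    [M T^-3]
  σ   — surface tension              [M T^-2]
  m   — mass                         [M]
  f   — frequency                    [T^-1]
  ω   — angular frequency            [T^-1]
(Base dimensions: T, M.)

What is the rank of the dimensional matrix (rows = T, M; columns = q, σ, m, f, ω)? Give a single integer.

2

Exponent matrix [T,M] × [q,σ,m,f,ω]:
  T: [-3 -2  0 -1 -1]
  M: [ 1  1  1  0  0]
Row reduction gives pivot columns q,σ; rank = 2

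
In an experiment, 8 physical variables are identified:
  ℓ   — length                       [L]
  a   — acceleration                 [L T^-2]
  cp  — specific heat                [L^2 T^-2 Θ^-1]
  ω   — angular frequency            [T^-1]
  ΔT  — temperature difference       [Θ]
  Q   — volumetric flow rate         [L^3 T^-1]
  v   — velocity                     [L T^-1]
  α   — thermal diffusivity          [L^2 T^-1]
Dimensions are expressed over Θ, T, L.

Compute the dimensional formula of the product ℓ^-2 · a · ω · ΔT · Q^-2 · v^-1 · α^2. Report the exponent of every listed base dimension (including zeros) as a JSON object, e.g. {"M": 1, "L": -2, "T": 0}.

{"Θ": 1, "T": -2, "L": -4}

Write exponents as rows Θ,T,L / cols ℓ,a,cp,ω,ΔT,Q,v,α:
  Θ: [ 0  0 -1  0  1  0  0  0]
  T: [ 0 -2 -2 -1  0 -1 -1 -1]
  L: [ 1  1  2  0  0  3  1  2]
  [Θ]: (-2)·0+(1)·0+(1)·0+(1)·1+(-2)·0+(-1)·0+(2)·0 = 1
  [T]: (-2)·0+(1)·-2+(1)·-1+(1)·0+(-2)·-1+(-1)·-1+(2)·-1 = -2
  [L]: (-2)·1+(1)·1+(1)·0+(1)·0+(-2)·3+(-1)·1+(2)·2 = -4
⇒ Θ T^-2 L^-4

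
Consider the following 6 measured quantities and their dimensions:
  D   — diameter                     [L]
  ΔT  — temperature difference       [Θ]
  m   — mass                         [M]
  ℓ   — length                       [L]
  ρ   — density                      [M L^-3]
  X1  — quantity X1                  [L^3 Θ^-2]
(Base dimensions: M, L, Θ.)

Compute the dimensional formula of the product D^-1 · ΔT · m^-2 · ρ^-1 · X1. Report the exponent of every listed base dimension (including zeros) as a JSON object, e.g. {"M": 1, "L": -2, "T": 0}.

Exponent matrix [M,L,Θ] × [D,ΔT,m,ℓ,ρ,X1]:
  M: [ 0  0  1  0  1  0]
  L: [ 1  0  0  1 -3  3]
  Θ: [ 0  1  0  0  0 -2]
  [M]: (-1)·0+(1)·0+(-2)·1+(-1)·1+(1)·0 = -3
  [L]: (-1)·1+(1)·0+(-2)·0+(-1)·-3+(1)·3 = 5
  [Θ]: (-1)·0+(1)·1+(-2)·0+(-1)·0+(1)·-2 = -1
⇒ M^-3 L^5 Θ^-1

{"M": -3, "L": 5, "Θ": -1}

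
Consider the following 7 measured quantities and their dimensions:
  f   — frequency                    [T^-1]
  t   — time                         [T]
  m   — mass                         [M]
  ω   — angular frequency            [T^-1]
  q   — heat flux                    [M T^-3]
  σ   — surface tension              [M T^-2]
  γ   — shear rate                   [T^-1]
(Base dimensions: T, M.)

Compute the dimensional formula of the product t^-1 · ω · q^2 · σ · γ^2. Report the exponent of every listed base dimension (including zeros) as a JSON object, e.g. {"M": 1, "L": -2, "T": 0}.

{"T": -12, "M": 3}

Write exponents as rows T,M / cols f,t,m,ω,q,σ,γ:
  T: [-1  1  0 -1 -3 -2 -1]
  M: [ 0  0  1  0  1  1  0]
  [T]: (-1)·1+(1)·-1+(2)·-3+(1)·-2+(2)·-1 = -12
  [M]: (-1)·0+(1)·0+(2)·1+(1)·1+(2)·0 = 3
⇒ T^-12 M^3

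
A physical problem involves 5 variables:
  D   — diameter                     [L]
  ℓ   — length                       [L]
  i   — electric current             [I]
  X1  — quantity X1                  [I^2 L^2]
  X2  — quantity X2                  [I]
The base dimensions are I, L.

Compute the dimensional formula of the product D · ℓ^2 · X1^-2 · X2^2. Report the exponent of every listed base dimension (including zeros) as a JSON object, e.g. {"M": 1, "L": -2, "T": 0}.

Exponent matrix [I,L] × [D,ℓ,i,X1,X2]:
  I: [ 0  0  1  2  1]
  L: [ 1  1  0  2  0]
  [I]: (1)·0+(2)·0+(-2)·2+(2)·1 = -2
  [L]: (1)·1+(2)·1+(-2)·2+(2)·0 = -1
⇒ I^-2 L^-1

{"I": -2, "L": -1}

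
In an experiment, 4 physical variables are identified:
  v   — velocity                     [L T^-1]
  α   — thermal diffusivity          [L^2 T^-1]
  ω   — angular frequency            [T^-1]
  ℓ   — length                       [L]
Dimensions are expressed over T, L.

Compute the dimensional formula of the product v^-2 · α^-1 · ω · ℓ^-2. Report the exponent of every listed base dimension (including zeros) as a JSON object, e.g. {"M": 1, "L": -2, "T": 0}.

Dimensional matrix (T×L by v×α×ω×ℓ):
  T: [-1 -1 -1  0]
  L: [ 1  2  0  1]
  [T]: (-2)·-1+(-1)·-1+(1)·-1+(-2)·0 = 2
  [L]: (-2)·1+(-1)·2+(1)·0+(-2)·1 = -6
⇒ T^2 L^-6

{"T": 2, "L": -6}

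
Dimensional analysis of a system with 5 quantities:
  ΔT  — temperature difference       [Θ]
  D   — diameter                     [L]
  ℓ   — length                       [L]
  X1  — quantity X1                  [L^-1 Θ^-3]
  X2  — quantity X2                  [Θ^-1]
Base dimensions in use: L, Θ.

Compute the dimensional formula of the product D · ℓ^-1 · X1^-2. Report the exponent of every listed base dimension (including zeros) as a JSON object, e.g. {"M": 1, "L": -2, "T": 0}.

Dimensional matrix (L×Θ by ΔT×D×ℓ×X1×X2):
  L: [ 0  1  1 -1  0]
  Θ: [ 1  0  0 -3 -1]
  [L]: (1)·1+(-1)·1+(-2)·-1 = 2
  [Θ]: (1)·0+(-1)·0+(-2)·-3 = 6
⇒ L^2 Θ^6

{"L": 2, "Θ": 6}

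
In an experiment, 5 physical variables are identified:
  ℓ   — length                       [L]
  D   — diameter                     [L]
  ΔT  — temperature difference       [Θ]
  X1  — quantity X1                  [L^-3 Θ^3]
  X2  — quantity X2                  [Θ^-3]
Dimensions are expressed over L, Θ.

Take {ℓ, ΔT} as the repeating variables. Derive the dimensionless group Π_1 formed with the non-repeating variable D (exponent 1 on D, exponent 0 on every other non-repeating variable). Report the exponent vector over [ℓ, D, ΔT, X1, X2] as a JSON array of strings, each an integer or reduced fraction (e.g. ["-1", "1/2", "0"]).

Dimensional matrix (L×Θ by ℓ×D×ΔT×X1×X2):
  L: [ 1  1  0 -3  0]
  Θ: [ 0  0  1  3 -3]
Echelon form has 2 nonzero rows (pivots: ℓ,ΔT)
Repeat: ℓ,ΔT; free: D,X1,X2
RREF:
  r0: [   1    1    0   -3    0]
  r1: [   0    0    1    3   -3]
Fix exponent of D at 1, X1 at 0, X2 at 0; solve each RREF row for its pivot's exponent:
  r0: exp(ℓ) + (1)·1 = 0 ⇒ exp(ℓ) = -1
  r1: exp(ΔT) + (0)·1 = 0 ⇒ exp(ΔT) = 0
Π_1 = ℓ^-1 · D

["-1", "1", "0", "0", "0"]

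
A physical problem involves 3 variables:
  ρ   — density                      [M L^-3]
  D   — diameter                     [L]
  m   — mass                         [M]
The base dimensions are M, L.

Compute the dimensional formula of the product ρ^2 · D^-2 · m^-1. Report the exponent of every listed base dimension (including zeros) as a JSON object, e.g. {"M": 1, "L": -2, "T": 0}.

{"M": 1, "L": -8}

Dimensional matrix (M×L by ρ×D×m):
  M: [ 1  0  1]
  L: [-3  1  0]
  [M]: (2)·1+(-2)·0+(-1)·1 = 1
  [L]: (2)·-3+(-2)·1+(-1)·0 = -8
⇒ M L^-8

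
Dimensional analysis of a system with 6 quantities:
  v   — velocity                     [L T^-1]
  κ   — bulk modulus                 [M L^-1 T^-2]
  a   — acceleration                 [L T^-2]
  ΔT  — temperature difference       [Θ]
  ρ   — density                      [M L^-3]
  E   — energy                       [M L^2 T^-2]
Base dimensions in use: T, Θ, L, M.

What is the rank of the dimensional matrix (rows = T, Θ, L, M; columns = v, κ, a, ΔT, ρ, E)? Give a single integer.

Exponent matrix [T,Θ,L,M] × [v,κ,a,ΔT,ρ,E]:
  T: [-1 -2 -2  0  0 -2]
  Θ: [ 0  0  0  1  0  0]
  L: [ 1 -1  1  0 -3  2]
  M: [ 0  1  0  0  1  1]
Row reduction gives pivot columns v,κ,a,ΔT; rank = 4

4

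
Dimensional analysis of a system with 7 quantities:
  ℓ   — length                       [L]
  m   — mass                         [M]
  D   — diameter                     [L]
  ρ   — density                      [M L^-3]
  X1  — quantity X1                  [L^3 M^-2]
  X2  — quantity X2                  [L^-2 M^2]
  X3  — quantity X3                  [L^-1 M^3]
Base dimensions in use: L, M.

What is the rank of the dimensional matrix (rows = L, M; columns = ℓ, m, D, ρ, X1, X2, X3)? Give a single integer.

2

Write exponents as rows L,M / cols ℓ,m,D,ρ,X1,X2,X3:
  L: [ 1  0  1 -3  3 -2 -1]
  M: [ 0  1  0  1 -2  2  3]
Echelon form has 2 nonzero rows (pivots: ℓ,m)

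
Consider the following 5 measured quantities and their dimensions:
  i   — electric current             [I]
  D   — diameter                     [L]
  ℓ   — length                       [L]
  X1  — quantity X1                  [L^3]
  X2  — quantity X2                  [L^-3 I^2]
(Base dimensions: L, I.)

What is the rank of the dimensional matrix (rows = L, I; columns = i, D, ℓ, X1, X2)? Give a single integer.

Dimensional matrix (L×I by i×D×ℓ×X1×X2):
  L: [ 0  1  1  3 -3]
  I: [ 1  0  0  0  2]
RREF → pivots at {i,D} ⇒ r = 2

2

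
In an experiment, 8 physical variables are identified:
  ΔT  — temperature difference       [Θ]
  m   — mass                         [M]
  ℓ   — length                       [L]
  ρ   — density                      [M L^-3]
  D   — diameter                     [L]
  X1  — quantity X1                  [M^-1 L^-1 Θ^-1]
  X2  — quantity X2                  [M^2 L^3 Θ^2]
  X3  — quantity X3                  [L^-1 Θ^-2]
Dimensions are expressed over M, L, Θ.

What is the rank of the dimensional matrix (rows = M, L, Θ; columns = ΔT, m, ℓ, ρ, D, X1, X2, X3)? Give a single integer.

3

Write exponents as rows M,L,Θ / cols ΔT,m,ℓ,ρ,D,X1,X2,X3:
  M: [ 0  1  0  1  0 -1  2  0]
  L: [ 0  0  1 -3  1 -1  3 -1]
  Θ: [ 1  0  0  0  0 -1  2 -2]
Row reduction gives pivot columns ΔT,m,ℓ; rank = 3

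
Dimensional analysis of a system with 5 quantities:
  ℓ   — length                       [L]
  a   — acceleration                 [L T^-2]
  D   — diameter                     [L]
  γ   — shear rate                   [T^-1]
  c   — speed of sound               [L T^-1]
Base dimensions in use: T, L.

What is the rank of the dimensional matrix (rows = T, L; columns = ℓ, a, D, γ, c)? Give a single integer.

2

Write exponents as rows T,L / cols ℓ,a,D,γ,c:
  T: [ 0 -2  0 -1 -1]
  L: [ 1  1  1  0  1]
Echelon form has 2 nonzero rows (pivots: ℓ,a)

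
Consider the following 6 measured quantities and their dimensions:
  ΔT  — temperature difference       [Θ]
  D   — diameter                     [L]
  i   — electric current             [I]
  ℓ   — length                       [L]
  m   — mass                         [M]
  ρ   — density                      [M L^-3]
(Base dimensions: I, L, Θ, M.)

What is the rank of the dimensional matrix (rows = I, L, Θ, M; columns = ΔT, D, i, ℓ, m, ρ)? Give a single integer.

Write exponents as rows I,L,Θ,M / cols ΔT,D,i,ℓ,m,ρ:
  I: [ 0  0  1  0  0  0]
  L: [ 0  1  0  1  0 -3]
  Θ: [ 1  0  0  0  0  0]
  M: [ 0  0  0  0  1  1]
RREF → pivots at {ΔT,D,i,m} ⇒ r = 4

4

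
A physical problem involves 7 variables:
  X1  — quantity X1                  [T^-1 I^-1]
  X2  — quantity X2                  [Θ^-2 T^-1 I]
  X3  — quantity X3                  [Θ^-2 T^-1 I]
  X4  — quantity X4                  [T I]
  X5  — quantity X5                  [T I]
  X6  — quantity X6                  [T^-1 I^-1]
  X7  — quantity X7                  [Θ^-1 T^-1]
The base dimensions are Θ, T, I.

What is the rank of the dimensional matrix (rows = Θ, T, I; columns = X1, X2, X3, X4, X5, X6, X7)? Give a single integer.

2

Dimensional matrix (Θ×T×I by X1×X2×X3×X4×X5×X6×X7):
  Θ: [ 0 -2 -2  0  0  0 -1]
  T: [-1 -1 -1  1  1 -1 -1]
  I: [-1  1  1  1  1 -1  0]
RREF → pivots at {X1,X2} ⇒ r = 2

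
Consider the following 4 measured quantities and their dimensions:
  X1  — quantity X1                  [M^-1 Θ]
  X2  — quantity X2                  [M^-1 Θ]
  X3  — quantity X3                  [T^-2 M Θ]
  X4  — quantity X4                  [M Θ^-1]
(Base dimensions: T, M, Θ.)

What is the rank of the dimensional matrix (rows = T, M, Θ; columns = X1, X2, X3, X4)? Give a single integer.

2

Write exponents as rows T,M,Θ / cols X1,X2,X3,X4:
  T: [ 0  0 -2  0]
  M: [-1 -1  1  1]
  Θ: [ 1  1  1 -1]
RREF → pivots at {X1,X3} ⇒ r = 2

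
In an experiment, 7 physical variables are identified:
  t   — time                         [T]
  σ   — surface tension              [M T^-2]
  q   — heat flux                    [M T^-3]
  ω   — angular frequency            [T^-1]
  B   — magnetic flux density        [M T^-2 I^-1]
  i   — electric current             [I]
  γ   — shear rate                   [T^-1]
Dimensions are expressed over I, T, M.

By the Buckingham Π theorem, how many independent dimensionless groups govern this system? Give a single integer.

4

Dimensional matrix (I×T×M by t×σ×q×ω×B×i×γ):
  I: [ 0  0  0  0 -1  1  0]
  T: [ 1 -2 -3 -1 -2  0 -1]
  M: [ 0  1  1  0  1  0  0]
Echelon form has 3 nonzero rows (pivots: t,σ,B)
n=7, r=3 ⇒ 4 dimensionless groups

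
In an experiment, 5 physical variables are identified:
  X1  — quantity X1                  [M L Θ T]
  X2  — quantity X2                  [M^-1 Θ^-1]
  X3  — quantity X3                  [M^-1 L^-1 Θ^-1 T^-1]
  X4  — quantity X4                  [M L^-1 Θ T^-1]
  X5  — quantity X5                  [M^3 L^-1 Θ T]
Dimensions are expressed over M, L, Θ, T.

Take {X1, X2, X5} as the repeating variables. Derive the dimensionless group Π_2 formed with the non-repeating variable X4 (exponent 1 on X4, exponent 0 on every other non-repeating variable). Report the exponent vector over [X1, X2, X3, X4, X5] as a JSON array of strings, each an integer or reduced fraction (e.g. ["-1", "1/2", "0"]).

["1", "2", "0", "1", "0"]

Dimensional matrix (M×L×Θ×T by X1×X2×X3×X4×X5):
  M: [ 1 -1 -1  1  3]
  L: [ 1  0 -1 -1 -1]
  Θ: [ 1 -1 -1  1  1]
  T: [ 1  0 -1 -1  1]
Row reduction gives pivot columns X1,X2,X5; rank = 3
Repeat: X1,X2,X5; free: X3,X4
RREF:
  r0: [   1    0   -1   -1    0]
  r1: [   0    1    0   -2    0]
  r2: [   0    0    0    0    1]
  r3: [   0    0    0    0    0]
Fix exponent of X4 at 1, X3 at 0; solve each RREF row for its pivot's exponent:
  r0: exp(X1) + (-1)·1 = 0 ⇒ exp(X1) = 1
  r1: exp(X2) + (-2)·1 = 0 ⇒ exp(X2) = 2
  r2: exp(X5) + (0)·1 = 0 ⇒ exp(X5) = 0
Π_2 = X1 · X2^2 · X4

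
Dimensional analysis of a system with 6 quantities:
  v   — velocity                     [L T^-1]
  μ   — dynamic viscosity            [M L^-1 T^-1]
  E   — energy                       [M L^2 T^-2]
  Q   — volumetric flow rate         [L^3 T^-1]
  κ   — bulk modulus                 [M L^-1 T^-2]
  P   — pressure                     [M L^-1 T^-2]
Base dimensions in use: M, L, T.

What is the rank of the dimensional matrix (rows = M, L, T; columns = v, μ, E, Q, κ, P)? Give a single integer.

3

Write exponents as rows M,L,T / cols v,μ,E,Q,κ,P:
  M: [ 0  1  1  0  1  1]
  L: [ 1 -1  2  3 -1 -1]
  T: [-1 -1 -2 -1 -2 -2]
Row reduction gives pivot columns v,μ,E; rank = 3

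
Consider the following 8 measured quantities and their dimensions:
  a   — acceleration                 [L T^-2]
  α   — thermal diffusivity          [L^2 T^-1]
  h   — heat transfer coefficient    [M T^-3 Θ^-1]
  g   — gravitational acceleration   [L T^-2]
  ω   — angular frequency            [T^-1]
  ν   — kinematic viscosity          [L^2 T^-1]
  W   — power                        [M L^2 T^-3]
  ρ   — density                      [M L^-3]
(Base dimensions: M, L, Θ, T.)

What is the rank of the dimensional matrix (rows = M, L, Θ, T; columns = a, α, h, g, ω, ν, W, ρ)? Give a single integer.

Dimensional matrix (M×L×Θ×T by a×α×h×g×ω×ν×W×ρ):
  M: [ 0  0  1  0  0  0  1  1]
  L: [ 1  2  0  1  0  2  2 -3]
  Θ: [ 0  0 -1  0  0  0  0  0]
  T: [-2 -1 -3 -2 -1 -1 -3  0]
Echelon form has 4 nonzero rows (pivots: a,α,h,W)

4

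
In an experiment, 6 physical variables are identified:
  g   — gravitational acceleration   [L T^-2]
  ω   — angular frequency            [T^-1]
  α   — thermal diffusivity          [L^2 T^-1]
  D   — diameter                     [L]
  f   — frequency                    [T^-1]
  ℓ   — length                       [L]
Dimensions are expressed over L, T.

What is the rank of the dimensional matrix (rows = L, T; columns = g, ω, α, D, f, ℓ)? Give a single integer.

Exponent matrix [L,T] × [g,ω,α,D,f,ℓ]:
  L: [ 1  0  2  1  0  1]
  T: [-2 -1 -1  0 -1  0]
Row reduction gives pivot columns g,ω; rank = 2

2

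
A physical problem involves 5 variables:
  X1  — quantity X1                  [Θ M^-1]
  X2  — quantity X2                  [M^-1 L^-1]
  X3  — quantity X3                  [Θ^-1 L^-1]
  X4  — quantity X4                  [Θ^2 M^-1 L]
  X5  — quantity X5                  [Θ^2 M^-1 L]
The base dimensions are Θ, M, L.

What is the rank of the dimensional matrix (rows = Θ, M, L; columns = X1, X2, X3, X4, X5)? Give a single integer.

Exponent matrix [Θ,M,L] × [X1,X2,X3,X4,X5]:
  Θ: [ 1  0 -1  2  2]
  M: [-1 -1  0 -1 -1]
  L: [ 0 -1 -1  1  1]
Row reduction gives pivot columns X1,X2; rank = 2

2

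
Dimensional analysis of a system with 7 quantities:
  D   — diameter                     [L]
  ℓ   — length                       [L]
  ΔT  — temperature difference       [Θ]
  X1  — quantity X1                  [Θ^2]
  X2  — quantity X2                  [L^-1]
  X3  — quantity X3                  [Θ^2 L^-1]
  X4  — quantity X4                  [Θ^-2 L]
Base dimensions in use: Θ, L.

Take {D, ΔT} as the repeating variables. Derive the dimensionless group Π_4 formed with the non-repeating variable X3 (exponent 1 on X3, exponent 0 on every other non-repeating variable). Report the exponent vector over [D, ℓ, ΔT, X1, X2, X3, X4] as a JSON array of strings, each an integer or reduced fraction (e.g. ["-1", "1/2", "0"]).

Write exponents as rows Θ,L / cols D,ℓ,ΔT,X1,X2,X3,X4:
  Θ: [ 0  0  1  2  0  2 -2]
  L: [ 1  1  0  0 -1 -1  1]
RREF → pivots at {D,ΔT} ⇒ r = 2
Pivot set = {D,ΔT}, free = {ℓ,X1,X2,X3,X4}
RREF:
  r0: [   1    1    0    0   -1   -1    1]
  r1: [   0    0    1    2    0    2   -2]
Fix exponent of X3 at 1, ℓ at 0, X1 at 0, X2 at 0, X4 at 0; solve each RREF row for its pivot's exponent:
  r0: exp(D) + (-1)·1 = 0 ⇒ exp(D) = 1
  r1: exp(ΔT) + (2)·1 = 0 ⇒ exp(ΔT) = -2
Π_4 = D · ΔT^-2 · X3

["1", "0", "-2", "0", "0", "1", "0"]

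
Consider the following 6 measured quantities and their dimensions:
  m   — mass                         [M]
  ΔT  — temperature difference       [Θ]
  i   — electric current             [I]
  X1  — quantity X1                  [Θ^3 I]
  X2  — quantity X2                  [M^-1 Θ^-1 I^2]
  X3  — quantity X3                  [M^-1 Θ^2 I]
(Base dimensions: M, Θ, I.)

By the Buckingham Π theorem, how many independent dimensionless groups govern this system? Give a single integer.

3

Write exponents as rows M,Θ,I / cols m,ΔT,i,X1,X2,X3:
  M: [ 1  0  0  0 -1 -1]
  Θ: [ 0  1  0  3 -1  2]
  I: [ 0  0  1  1  2  1]
Row reduction gives pivot columns m,ΔT,i; rank = 3
6 vars − rank 3 = 3 Π groups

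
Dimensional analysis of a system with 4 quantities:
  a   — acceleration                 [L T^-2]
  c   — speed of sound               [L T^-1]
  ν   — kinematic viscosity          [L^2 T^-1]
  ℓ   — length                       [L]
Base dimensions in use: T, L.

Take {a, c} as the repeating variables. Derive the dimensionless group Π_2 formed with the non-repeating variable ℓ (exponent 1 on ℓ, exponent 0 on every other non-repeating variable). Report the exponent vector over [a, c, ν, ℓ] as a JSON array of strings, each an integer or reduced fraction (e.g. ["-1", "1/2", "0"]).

Dimensional matrix (T×L by a×c×ν×ℓ):
  T: [-2 -1 -1  0]
  L: [ 1  1  2  1]
Row reduction gives pivot columns a,c; rank = 2
Pivot set = {a,c}, free = {ν,ℓ}
RREF:
  r0: [   1    0   -1   -1]
  r1: [   0    1    3    2]
Fix exponent of ℓ at 1, ν at 0; solve each RREF row for its pivot's exponent:
  r0: exp(a) + (-1)·1 = 0 ⇒ exp(a) = 1
  r1: exp(c) + (2)·1 = 0 ⇒ exp(c) = -2
Π_2 = a · c^-2 · ℓ

["1", "-2", "0", "1"]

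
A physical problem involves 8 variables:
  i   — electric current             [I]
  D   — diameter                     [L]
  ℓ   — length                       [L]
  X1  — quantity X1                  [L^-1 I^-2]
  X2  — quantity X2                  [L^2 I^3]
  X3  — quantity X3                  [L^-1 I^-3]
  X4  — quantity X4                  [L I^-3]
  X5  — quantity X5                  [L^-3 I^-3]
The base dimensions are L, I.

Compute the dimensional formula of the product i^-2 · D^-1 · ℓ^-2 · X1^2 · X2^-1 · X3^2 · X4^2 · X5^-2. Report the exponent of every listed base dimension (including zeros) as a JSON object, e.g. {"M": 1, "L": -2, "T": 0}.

{"L": -1, "I": -15}

Dimensional matrix (L×I by i×D×ℓ×X1×X2×X3×X4×X5):
  L: [ 0  1  1 -1  2 -1  1 -3]
  I: [ 1  0  0 -2  3 -3 -3 -3]
  [L]: (-2)·0+(-1)·1+(-2)·1+(2)·-1+(-1)·2+(2)·-1+(2)·1+(-2)·-3 = -1
  [I]: (-2)·1+(-1)·0+(-2)·0+(2)·-2+(-1)·3+(2)·-3+(2)·-3+(-2)·-3 = -15
⇒ L^-1 I^-15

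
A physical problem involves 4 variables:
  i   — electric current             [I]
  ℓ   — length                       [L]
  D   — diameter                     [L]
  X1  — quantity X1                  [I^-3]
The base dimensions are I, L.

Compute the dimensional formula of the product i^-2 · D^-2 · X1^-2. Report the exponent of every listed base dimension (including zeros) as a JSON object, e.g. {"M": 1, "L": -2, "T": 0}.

{"I": 4, "L": -2}

Exponent matrix [I,L] × [i,ℓ,D,X1]:
  I: [ 1  0  0 -3]
  L: [ 0  1  1  0]
  [I]: (-2)·1+(-2)·0+(-2)·-3 = 4
  [L]: (-2)·0+(-2)·1+(-2)·0 = -2
⇒ I^4 L^-2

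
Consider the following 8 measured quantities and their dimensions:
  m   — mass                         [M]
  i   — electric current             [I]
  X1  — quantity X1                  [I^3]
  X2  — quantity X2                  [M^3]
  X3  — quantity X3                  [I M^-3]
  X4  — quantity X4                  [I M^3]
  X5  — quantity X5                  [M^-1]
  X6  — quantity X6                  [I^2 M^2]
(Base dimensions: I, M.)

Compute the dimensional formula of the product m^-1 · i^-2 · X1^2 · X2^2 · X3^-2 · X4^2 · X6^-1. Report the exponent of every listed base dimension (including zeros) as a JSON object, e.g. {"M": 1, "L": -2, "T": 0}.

Exponent matrix [I,M] × [m,i,X1,X2,X3,X4,X5,X6]:
  I: [ 0  1  3  0  1  1  0  2]
  M: [ 1  0  0  3 -3  3 -1  2]
  [I]: (-1)·0+(-2)·1+(2)·3+(2)·0+(-2)·1+(2)·1+(-1)·2 = 2
  [M]: (-1)·1+(-2)·0+(2)·0+(2)·3+(-2)·-3+(2)·3+(-1)·2 = 15
⇒ I^2 M^15

{"I": 2, "M": 15}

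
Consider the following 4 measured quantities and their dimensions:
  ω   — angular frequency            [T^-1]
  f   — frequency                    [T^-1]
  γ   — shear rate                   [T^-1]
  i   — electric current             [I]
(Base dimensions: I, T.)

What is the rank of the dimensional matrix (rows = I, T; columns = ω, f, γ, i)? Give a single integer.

2

Exponent matrix [I,T] × [ω,f,γ,i]:
  I: [ 0  0  0  1]
  T: [-1 -1 -1  0]
RREF → pivots at {ω,i} ⇒ r = 2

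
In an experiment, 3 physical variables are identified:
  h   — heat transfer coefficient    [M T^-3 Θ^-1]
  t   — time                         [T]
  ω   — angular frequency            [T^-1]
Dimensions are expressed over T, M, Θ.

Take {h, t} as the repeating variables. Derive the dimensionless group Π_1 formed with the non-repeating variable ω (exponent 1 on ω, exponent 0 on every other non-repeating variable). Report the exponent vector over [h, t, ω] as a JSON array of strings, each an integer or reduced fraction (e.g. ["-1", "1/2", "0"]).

Exponent matrix [T,M,Θ] × [h,t,ω]:
  T: [-3  1 -1]
  M: [ 1  0  0]
  Θ: [-1  0  0]
Echelon form has 2 nonzero rows (pivots: h,t)
Repeat: h,t; free: ω
RREF:
  r0: [   1    0    0]
  r1: [   0    1   -1]
  r2: [   0    0    0]
Fix exponent of ω at 1; solve each RREF row for its pivot's exponent:
  r0: exp(h) + (0)·1 = 0 ⇒ exp(h) = 0
  r1: exp(t) + (-1)·1 = 0 ⇒ exp(t) = 1
Π_1 = t · ω

["0", "1", "1"]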